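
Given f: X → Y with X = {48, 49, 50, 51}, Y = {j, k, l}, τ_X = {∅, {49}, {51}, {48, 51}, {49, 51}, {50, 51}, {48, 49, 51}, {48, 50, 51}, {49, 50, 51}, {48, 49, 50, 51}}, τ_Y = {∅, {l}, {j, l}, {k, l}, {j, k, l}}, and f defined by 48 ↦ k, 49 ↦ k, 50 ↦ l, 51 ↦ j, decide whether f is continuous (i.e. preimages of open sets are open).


f is NOT continuous.

Compute f^{-1}(U) for each U ∈ τ_Y:
  U = ∅: f^{-1}(U) = ∅ ∈ τ_X ✓.
  U = {l}: f^{-1}(U) = {50} ∉ τ_X ✗.
  U = {j, l}: f^{-1}(U) = {50, 51} ∈ τ_X ✓.
  U = {k, l}: f^{-1}(U) = {48, 49, 50} ∉ τ_X ✗.
  U = {j, k, l}: f^{-1}(U) = {48, 49, 50, 51} ∈ τ_X ✓.
Found U = {l} with f^{-1}(U) = {50} not in τ_X. Therefore f is NOT continuous.


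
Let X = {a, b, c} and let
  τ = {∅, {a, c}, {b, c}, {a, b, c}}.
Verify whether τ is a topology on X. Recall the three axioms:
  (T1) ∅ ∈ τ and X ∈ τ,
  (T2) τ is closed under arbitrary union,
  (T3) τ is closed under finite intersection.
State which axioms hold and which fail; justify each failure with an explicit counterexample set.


τ is NOT a topology on X.

Axiom (T1): ∅ ∈ τ? Yes; X ∈ τ? Yes.
Axiom (T2/T3): check pairwise unions and intersections of members of τ.
Counterexample for (T3): {a, c} ∩ {b, c} = {c} ∉ τ. Therefore τ is NOT a topology.


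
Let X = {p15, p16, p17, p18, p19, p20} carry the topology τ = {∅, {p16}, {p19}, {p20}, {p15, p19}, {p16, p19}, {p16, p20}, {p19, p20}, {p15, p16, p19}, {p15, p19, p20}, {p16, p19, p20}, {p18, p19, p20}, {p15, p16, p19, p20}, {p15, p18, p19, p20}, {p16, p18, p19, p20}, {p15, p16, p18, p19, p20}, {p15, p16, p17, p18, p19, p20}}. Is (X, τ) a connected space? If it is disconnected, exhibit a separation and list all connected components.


(X, τ) is connected.

Find clopen sets (U ∈ τ with X ∖ U ∈ τ):
  U = ∅, X ∖ U = {p15, p16, p17, p18, p19, p20} — both open, so U is clopen.
  U = {p15, p16, p17, p18, p19, p20}, X ∖ U = ∅ — both open, so U is clopen.
Only trivial clopens (∅ and X) exist, so (X, τ) is connected.
Compute connected components by grouping points that agree on all clopens:
  component: {p15, p16, p17, p18, p19, p20}


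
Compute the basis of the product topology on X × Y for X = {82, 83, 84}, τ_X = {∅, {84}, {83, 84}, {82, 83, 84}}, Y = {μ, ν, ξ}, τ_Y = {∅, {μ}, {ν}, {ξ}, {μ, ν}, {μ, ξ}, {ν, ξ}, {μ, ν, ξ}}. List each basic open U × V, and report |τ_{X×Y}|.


Basis B = {∅ × ∅, {84} × {μ}, {84} × {ν}, {84} × {ξ}, {83, 84} × {μ}, {83, 84} × {ν}, {83, 84} × {ξ}, {84} × {μ, ν}, {84} × {μ, ξ}, {84} × {ν, ξ}, {82, 83, 84} × {μ}, {82, 83, 84} × {ν}, {82, 83, 84} × {ξ}, {84} × {μ, ν, ξ}, {83, 84} × {μ, ν}, {83, 84} × {μ, ξ}, {83, 84} × {ν, ξ}, {82, 83, 84} × {μ, ν}, {82, 83, 84} × {μ, ξ}, {82, 83, 84} × {ν, ξ}, {83, 84} × {μ, ν, ξ}, {82, 83, 84} × {μ, ν, ξ}}; |τ_{X×Y}| = 64.

Enumerate products U × V with U ∈ τ_X, V ∈ τ_Y (deduplicated):
  ∅ × ∅ = {} (∅)
  {84} × {μ} = {(84,μ)}
  {84} × {ν} = {(84,ν)}
  {84} × {ξ} = {(84,ξ)}
  {83, 84} × {μ} = {(83,μ), (84,μ)}
  {83, 84} × {ν} = {(83,ν), (84,ν)}
  {83, 84} × {ξ} = {(83,ξ), (84,ξ)}
  {84} × {μ, ν} = {(84,μ), (84,ν)}
  {84} × {μ, ξ} = {(84,μ), (84,ξ)}
  {84} × {ν, ξ} = {(84,ν), (84,ξ)}
  {82, 83, 84} × {μ} = {(82,μ), (83,μ), (84,μ)}
  {82, 83, 84} × {ν} = {(82,ν), (83,ν), (84,ν)}
  {82, 83, 84} × {ξ} = {(82,ξ), (83,ξ), (84,ξ)}
  {84} × {μ, ν, ξ} = {(84,μ), (84,ν), (84,ξ)}
  {83, 84} × {μ, ν} = {(83,μ), (83,ν), (84,μ), (84,ν)}
  {83, 84} × {μ, ξ} = {(83,μ), (83,ξ), (84,μ), (84,ξ)}
  {83, 84} × {ν, ξ} = {(83,ν), (83,ξ), (84,ν), (84,ξ)}
  {82, 83, 84} × {μ, ν} = {(82,μ), (82,ν), (83,μ), (83,ν), (84,μ), (84,ν)}
  {82, 83, 84} × {μ, ξ} = {(82,μ), (82,ξ), (83,μ), (83,ξ), (84,μ), (84,ξ)}
  {82, 83, 84} × {ν, ξ} = {(82,ν), (82,ξ), (83,ν), (83,ξ), (84,ν), (84,ξ)}
  {83, 84} × {μ, ν, ξ} = {(83,μ), (83,ν), (83,ξ), (84,μ), (84,ν), (84,ξ)}
  {82, 83, 84} × {μ, ν, ξ} = {(82,μ), (82,ν), (82,ξ), (83,μ), (83,ν), (83,ξ), (84,μ), (84,ν), (84,ξ)}
These 22 distinct sets form the basis B.
Close under arbitrary unions to get τ_{X×Y}; counting gives |τ_{X×Y}| = 64.


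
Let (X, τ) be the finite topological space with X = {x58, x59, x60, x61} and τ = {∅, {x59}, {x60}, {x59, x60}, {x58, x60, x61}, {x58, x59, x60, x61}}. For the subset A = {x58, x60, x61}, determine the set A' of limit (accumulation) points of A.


A' = {x58, x61}

For each x ∈ X, list the open sets U ∈ τ with x ∈ U, then check whether U ∩ (A ∖ {x}) ≠ ∅ for every such U.
  x = x58: opens ∋ x are {x58, x60, x61}, {x58, x59, x60, x61}; each meets A ∖ {x58}, so x IS a limit point.
  x = x59: open {x59} ∋ x has {x59} ∩ (A ∖ {x59}) = ∅, so x is NOT a limit point.
  x = x60: open {x60} ∋ x has {x60} ∩ (A ∖ {x60}) = ∅, so x is NOT a limit point.
  x = x61: opens ∋ x are {x58, x60, x61}, {x58, x59, x60, x61}; each meets A ∖ {x61}, so x IS a limit point.
Collecting: A' = {x58, x61}.


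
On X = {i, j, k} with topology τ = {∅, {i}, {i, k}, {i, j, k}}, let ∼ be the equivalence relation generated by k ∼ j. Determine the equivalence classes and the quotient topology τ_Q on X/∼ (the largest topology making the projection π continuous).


X/∼ = {[i], [j=k]}; |τ_Q| = 3.

Equivalence classes: [i], [j=k].
Quotient map π: X → X/∼ sends i ↦ [i], j ↦ [j=k], k ↦ [j=k].
For each subset V ⊆ X/∼, compute π^{-1}(V) ⊆ X and check whether π^{-1}(V) ∈ τ. V is open in τ_Q iff π^{-1}(V) ∈ τ.
  V = {}: π^{-1}(V) = ∅ ∈ τ ✓.
  V = {[i]}: π^{-1}(V) = {i} ∈ τ ✓.
  V = {[j=k]}: π^{-1}(V) = {j, k} ∉ τ ✗.
  V = {[i], [j=k]}: π^{-1}(V) = {i, j, k} ∈ τ ✓.
Open sets in the quotient: τ_Q = {{}, {[i]}, {[i], [j=k]}} (3 elements).


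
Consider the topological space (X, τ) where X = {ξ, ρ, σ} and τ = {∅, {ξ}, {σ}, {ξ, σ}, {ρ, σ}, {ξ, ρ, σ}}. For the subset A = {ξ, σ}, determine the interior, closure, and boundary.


int(A) = {ξ, σ}, cl(A) = {ξ, ρ, σ}, ∂A = {ρ}.

Closed sets in (X, τ) are complements of opens:
  closed(X, τ) = {∅, {ξ}, {ρ}, {ξ, ρ}, {ρ, σ}, {ξ, ρ, σ}}.
int(A) = ⋃ {U ∈ τ : U ⊆ A}. Opens contained in A: ∅, {ξ}, {σ}, {ξ, σ}.
Taking the union of these: int(A) = {ξ, σ}.
cl(A) = ⋂ {C closed : A ⊆ C}. Closed sets containing A: {ξ, ρ, σ}.
Intersecting these: cl(A) = {ξ, ρ, σ}.
∂A = cl(A) ∖ int(A) = {ξ, ρ, σ} ∖ {ξ, σ} = {ρ}.


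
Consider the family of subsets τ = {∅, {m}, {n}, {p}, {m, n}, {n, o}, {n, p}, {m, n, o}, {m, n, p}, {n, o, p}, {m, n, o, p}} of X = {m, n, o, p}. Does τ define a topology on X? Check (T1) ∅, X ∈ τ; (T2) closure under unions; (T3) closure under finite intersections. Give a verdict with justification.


τ is NOT a topology on X.

Axiom (T1): ∅ ∈ τ? Yes; X ∈ τ? Yes.
Axiom (T2/T3): check pairwise unions and intersections of members of τ.
Counterexample for (T2): {m} ∪ {p} = {m, p} ∉ τ. Therefore τ is NOT a topology.


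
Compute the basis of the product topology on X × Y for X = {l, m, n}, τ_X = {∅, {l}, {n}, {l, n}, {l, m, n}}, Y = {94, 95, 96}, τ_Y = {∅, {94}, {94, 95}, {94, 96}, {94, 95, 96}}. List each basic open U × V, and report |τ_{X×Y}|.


Basis B = {∅ × ∅, {l} × {94}, {n} × {94}, {l} × {94, 95}, {l} × {94, 96}, {l, n} × {94}, {n} × {94, 95}, {n} × {94, 96}, {l} × {94, 95, 96}, {l, m, n} × {94}, {n} × {94, 95, 96}, {l, n} × {94, 95}, {l, n} × {94, 96}, {l, n} × {94, 95, 96}, {l, m, n} × {94, 95}, {l, m, n} × {94, 96}, {l, m, n} × {94, 95, 96}}; |τ_{X×Y}| = 50.

Enumerate products U × V with U ∈ τ_X, V ∈ τ_Y (deduplicated):
  ∅ × ∅ = {} (∅)
  {l} × {94} = {(l,94)}
  {n} × {94} = {(n,94)}
  {l} × {94, 95} = {(l,94), (l,95)}
  {l} × {94, 96} = {(l,94), (l,96)}
  {l, n} × {94} = {(l,94), (n,94)}
  {n} × {94, 95} = {(n,94), (n,95)}
  {n} × {94, 96} = {(n,94), (n,96)}
  {l} × {94, 95, 96} = {(l,94), (l,95), (l,96)}
  {l, m, n} × {94} = {(l,94), (m,94), (n,94)}
  {n} × {94, 95, 96} = {(n,94), (n,95), (n,96)}
  {l, n} × {94, 95} = {(l,94), (l,95), (n,94), (n,95)}
  {l, n} × {94, 96} = {(l,94), (l,96), (n,94), (n,96)}
  {l, n} × {94, 95, 96} = {(l,94), (l,95), (l,96), (n,94), (n,95), (n,96)}
  {l, m, n} × {94, 95} = {(l,94), (l,95), (m,94), (m,95), (n,94), (n,95)}
  {l, m, n} × {94, 96} = {(l,94), (l,96), (m,94), (m,96), (n,94), (n,96)}
  {l, m, n} × {94, 95, 96} = {(l,94), (l,95), (l,96), (m,94), (m,95), (m,96), (n,94), (n,95), (n,96)}
These 17 distinct sets form the basis B.
Close under arbitrary unions to get τ_{X×Y}; counting gives |τ_{X×Y}| = 50.


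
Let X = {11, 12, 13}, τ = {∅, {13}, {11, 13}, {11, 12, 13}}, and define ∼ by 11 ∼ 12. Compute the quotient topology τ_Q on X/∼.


X/∼ = {[11=12], [13]}; |τ_Q| = 3.

Equivalence classes: [11=12], [13].
Quotient map π: X → X/∼ sends 11 ↦ [11=12], 12 ↦ [11=12], 13 ↦ [13].
For each subset V ⊆ X/∼, compute π^{-1}(V) ⊆ X and check whether π^{-1}(V) ∈ τ. V is open in τ_Q iff π^{-1}(V) ∈ τ.
  V = {}: π^{-1}(V) = ∅ ∈ τ ✓.
  V = {[11=12]}: π^{-1}(V) = {11, 12} ∉ τ ✗.
  V = {[13]}: π^{-1}(V) = {13} ∈ τ ✓.
  V = {[11=12], [13]}: π^{-1}(V) = {11, 12, 13} ∈ τ ✓.
Open sets in the quotient: τ_Q = {{}, {[13]}, {[11=12], [13]}} (3 elements).


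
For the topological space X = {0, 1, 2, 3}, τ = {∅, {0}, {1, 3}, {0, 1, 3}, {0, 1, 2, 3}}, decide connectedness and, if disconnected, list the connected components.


(X, τ) is connected.

Find clopen sets (U ∈ τ with X ∖ U ∈ τ):
  U = ∅, X ∖ U = {0, 1, 2, 3} — both open, so U is clopen.
  U = {0, 1, 2, 3}, X ∖ U = ∅ — both open, so U is clopen.
Only trivial clopens (∅ and X) exist, so (X, τ) is connected.
Compute connected components by grouping points that agree on all clopens:
  component: {0, 1, 2, 3}


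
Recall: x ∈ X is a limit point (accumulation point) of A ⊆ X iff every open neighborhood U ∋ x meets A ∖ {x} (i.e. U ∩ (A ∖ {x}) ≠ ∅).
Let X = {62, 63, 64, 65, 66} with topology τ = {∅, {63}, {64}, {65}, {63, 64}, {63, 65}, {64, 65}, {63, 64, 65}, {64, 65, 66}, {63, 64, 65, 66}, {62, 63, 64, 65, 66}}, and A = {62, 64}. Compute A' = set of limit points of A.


A' = {62, 66}

For each x ∈ X, list the open sets U ∈ τ with x ∈ U, then check whether U ∩ (A ∖ {x}) ≠ ∅ for every such U.
  x = 62: opens ∋ x are {62, 63, 64, 65, 66}; each meets A ∖ {62}, so x IS a limit point.
  x = 63: open {63} ∋ x has {63} ∩ (A ∖ {63}) = ∅, so x is NOT a limit point.
  x = 64: open {64} ∋ x has {64} ∩ (A ∖ {64}) = ∅, so x is NOT a limit point.
  x = 65: open {65} ∋ x has {65} ∩ (A ∖ {65}) = ∅, so x is NOT a limit point.
  x = 66: opens ∋ x are {64, 65, 66}, {63, 64, 65, 66}, {62, 63, 64, 65, 66}; each meets A ∖ {66}, so x IS a limit point.
Collecting: A' = {62, 66}.


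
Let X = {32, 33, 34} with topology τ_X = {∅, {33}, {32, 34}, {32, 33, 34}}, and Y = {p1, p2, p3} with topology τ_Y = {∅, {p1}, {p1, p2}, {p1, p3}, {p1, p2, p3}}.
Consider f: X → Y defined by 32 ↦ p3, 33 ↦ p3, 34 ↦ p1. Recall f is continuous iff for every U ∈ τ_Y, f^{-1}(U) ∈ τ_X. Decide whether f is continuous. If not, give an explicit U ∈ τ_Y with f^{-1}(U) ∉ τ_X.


f is NOT continuous.

Compute f^{-1}(U) for each U ∈ τ_Y:
  U = ∅: f^{-1}(U) = ∅ ∈ τ_X ✓.
  U = {p1}: f^{-1}(U) = {34} ∉ τ_X ✗.
  U = {p1, p2}: f^{-1}(U) = {34} ∉ τ_X ✗.
  U = {p1, p3}: f^{-1}(U) = {32, 33, 34} ∈ τ_X ✓.
  U = {p1, p2, p3}: f^{-1}(U) = {32, 33, 34} ∈ τ_X ✓.
Found U = {p1} with f^{-1}(U) = {34} not in τ_X. Therefore f is NOT continuous.


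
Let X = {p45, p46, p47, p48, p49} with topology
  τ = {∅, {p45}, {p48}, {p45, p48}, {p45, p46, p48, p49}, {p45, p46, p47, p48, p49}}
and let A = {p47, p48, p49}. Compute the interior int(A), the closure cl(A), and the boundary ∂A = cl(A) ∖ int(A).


int(A) = {p48}, cl(A) = {p46, p47, p48, p49}, ∂A = {p46, p47, p49}.

Closed sets in (X, τ) are complements of opens:
  closed(X, τ) = {∅, {p47}, {p46, p47, p49}, {p45, p46, p47, p49}, {p46, p47, p48, p49}, {p45, p46, p47, p48, p49}}.
int(A) = ⋃ {U ∈ τ : U ⊆ A}. Opens contained in A: ∅, {p48}.
Taking the union of these: int(A) = {p48}.
cl(A) = ⋂ {C closed : A ⊆ C}. Closed sets containing A: {p46, p47, p48, p49}, {p45, p46, p47, p48, p49}.
Intersecting these: cl(A) = {p46, p47, p48, p49}.
∂A = cl(A) ∖ int(A) = {p46, p47, p48, p49} ∖ {p48} = {p46, p47, p49}.


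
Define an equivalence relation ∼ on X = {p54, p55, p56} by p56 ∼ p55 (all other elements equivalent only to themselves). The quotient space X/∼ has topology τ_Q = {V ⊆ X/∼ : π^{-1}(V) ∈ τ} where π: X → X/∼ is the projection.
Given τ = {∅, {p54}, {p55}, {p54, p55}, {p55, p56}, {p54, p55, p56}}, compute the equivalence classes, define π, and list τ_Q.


X/∼ = {[p54], [p55=p56]}; |τ_Q| = 4.

Equivalence classes: [p54], [p55=p56].
Quotient map π: X → X/∼ sends p54 ↦ [p54], p55 ↦ [p55=p56], p56 ↦ [p55=p56].
For each subset V ⊆ X/∼, compute π^{-1}(V) ⊆ X and check whether π^{-1}(V) ∈ τ. V is open in τ_Q iff π^{-1}(V) ∈ τ.
  V = {}: π^{-1}(V) = ∅ ∈ τ ✓.
  V = {[p54]}: π^{-1}(V) = {p54} ∈ τ ✓.
  V = {[p55=p56]}: π^{-1}(V) = {p55, p56} ∈ τ ✓.
  V = {[p54], [p55=p56]}: π^{-1}(V) = {p54, p55, p56} ∈ τ ✓.
Open sets in the quotient: τ_Q = {{}, {[p54]}, {[p55=p56]}, {[p54], [p55=p56]}} (4 elements).


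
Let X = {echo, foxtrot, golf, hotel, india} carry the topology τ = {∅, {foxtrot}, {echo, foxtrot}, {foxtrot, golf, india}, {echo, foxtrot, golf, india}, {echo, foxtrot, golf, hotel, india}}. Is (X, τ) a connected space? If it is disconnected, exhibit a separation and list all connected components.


(X, τ) is connected.

Find clopen sets (U ∈ τ with X ∖ U ∈ τ):
  U = ∅, X ∖ U = {echo, foxtrot, golf, hotel, india} — both open, so U is clopen.
  U = {echo, foxtrot, golf, hotel, india}, X ∖ U = ∅ — both open, so U is clopen.
Only trivial clopens (∅ and X) exist, so (X, τ) is connected.
Compute connected components by grouping points that agree on all clopens:
  component: {echo, foxtrot, golf, hotel, india}


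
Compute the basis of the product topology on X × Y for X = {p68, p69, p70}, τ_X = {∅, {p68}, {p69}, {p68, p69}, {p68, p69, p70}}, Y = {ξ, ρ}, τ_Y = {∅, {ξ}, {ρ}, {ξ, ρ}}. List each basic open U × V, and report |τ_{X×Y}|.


Basis B = {∅ × ∅, {p68} × {ξ}, {p68} × {ρ}, {p69} × {ξ}, {p69} × {ρ}, {p68} × {ξ, ρ}, {p68, p69} × {ξ}, {p68, p69} × {ρ}, {p69} × {ξ, ρ}, {p68, p69, p70} × {ξ}, {p68, p69, p70} × {ρ}, {p68, p69} × {ξ, ρ}, {p68, p69, p70} × {ξ, ρ}}; |τ_{X×Y}| = 25.

Enumerate products U × V with U ∈ τ_X, V ∈ τ_Y (deduplicated):
  ∅ × ∅ = {} (∅)
  {p68} × {ξ} = {(p68,ξ)}
  {p68} × {ρ} = {(p68,ρ)}
  {p69} × {ξ} = {(p69,ξ)}
  {p69} × {ρ} = {(p69,ρ)}
  {p68} × {ξ, ρ} = {(p68,ξ), (p68,ρ)}
  {p68, p69} × {ξ} = {(p68,ξ), (p69,ξ)}
  {p68, p69} × {ρ} = {(p68,ρ), (p69,ρ)}
  {p69} × {ξ, ρ} = {(p69,ξ), (p69,ρ)}
  {p68, p69, p70} × {ξ} = {(p68,ξ), (p69,ξ), (p70,ξ)}
  {p68, p69, p70} × {ρ} = {(p68,ρ), (p69,ρ), (p70,ρ)}
  {p68, p69} × {ξ, ρ} = {(p68,ξ), (p68,ρ), (p69,ξ), (p69,ρ)}
  {p68, p69, p70} × {ξ, ρ} = {(p68,ξ), (p68,ρ), (p69,ξ), (p69,ρ), (p70,ξ), (p70,ρ)}
These 13 distinct sets form the basis B.
Close under arbitrary unions to get τ_{X×Y}; counting gives |τ_{X×Y}| = 25.


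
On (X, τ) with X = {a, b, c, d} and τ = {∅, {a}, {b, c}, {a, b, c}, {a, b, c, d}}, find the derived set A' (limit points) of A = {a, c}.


A' = {b, d}

For each x ∈ X, list the open sets U ∈ τ with x ∈ U, then check whether U ∩ (A ∖ {x}) ≠ ∅ for every such U.
  x = a: open {a} ∋ x has {a} ∩ (A ∖ {a}) = ∅, so x is NOT a limit point.
  x = b: opens ∋ x are {b, c}, {a, b, c}, {a, b, c, d}; each meets A ∖ {b}, so x IS a limit point.
  x = c: open {b, c} ∋ x has {b, c} ∩ (A ∖ {c}) = ∅, so x is NOT a limit point.
  x = d: opens ∋ x are {a, b, c, d}; each meets A ∖ {d}, so x IS a limit point.
Collecting: A' = {b, d}.


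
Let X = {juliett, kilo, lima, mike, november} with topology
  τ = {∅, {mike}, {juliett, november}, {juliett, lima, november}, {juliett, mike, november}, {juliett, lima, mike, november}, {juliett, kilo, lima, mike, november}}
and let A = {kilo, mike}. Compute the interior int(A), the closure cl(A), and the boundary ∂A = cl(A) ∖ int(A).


int(A) = {mike}, cl(A) = {kilo, mike}, ∂A = {kilo}.

Closed sets in (X, τ) are complements of opens:
  closed(X, τ) = {∅, {kilo}, {kilo, lima}, {kilo, mike}, {kilo, lima, mike}, {juliett, kilo, lima, november}, {juliett, kilo, lima, mike, november}}.
int(A) = ⋃ {U ∈ τ : U ⊆ A}. Opens contained in A: ∅, {mike}.
Taking the union of these: int(A) = {mike}.
cl(A) = ⋂ {C closed : A ⊆ C}. Closed sets containing A: {kilo, mike}, {kilo, lima, mike}, {juliett, kilo, lima, mike, november}.
Intersecting these: cl(A) = {kilo, mike}.
∂A = cl(A) ∖ int(A) = {kilo, mike} ∖ {mike} = {kilo}.


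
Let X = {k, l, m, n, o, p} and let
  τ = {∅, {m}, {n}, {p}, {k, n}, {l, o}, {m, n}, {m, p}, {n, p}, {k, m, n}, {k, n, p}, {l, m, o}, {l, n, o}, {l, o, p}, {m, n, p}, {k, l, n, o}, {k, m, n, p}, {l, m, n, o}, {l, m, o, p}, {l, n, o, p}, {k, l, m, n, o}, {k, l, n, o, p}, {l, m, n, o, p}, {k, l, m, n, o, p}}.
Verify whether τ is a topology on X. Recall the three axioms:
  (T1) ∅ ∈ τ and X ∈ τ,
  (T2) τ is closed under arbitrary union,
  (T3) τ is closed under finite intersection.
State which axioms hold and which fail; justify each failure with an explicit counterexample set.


τ IS a topology on X.

Axiom (T1): ∅ ∈ τ? Yes; X ∈ τ? Yes.
Axiom (T2/T3): check pairwise unions and intersections of members of τ.
All pairwise intersections and unions checked — each lies in τ. Therefore τ satisfies (T1), (T2), (T3): it IS a topology on X.


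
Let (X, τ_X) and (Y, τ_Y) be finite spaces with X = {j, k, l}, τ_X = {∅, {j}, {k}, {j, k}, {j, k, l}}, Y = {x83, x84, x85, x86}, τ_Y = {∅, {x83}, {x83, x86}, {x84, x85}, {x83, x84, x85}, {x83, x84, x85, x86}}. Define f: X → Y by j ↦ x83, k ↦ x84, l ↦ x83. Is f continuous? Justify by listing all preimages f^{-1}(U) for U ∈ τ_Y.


f is NOT continuous.

Compute f^{-1}(U) for each U ∈ τ_Y:
  U = ∅: f^{-1}(U) = ∅ ∈ τ_X ✓.
  U = {x83}: f^{-1}(U) = {j, l} ∉ τ_X ✗.
  U = {x83, x86}: f^{-1}(U) = {j, l} ∉ τ_X ✗.
  U = {x84, x85}: f^{-1}(U) = {k} ∈ τ_X ✓.
  U = {x83, x84, x85}: f^{-1}(U) = {j, k, l} ∈ τ_X ✓.
  U = {x83, x84, x85, x86}: f^{-1}(U) = {j, k, l} ∈ τ_X ✓.
Found U = {x83} with f^{-1}(U) = {j, l} not in τ_X. Therefore f is NOT continuous.


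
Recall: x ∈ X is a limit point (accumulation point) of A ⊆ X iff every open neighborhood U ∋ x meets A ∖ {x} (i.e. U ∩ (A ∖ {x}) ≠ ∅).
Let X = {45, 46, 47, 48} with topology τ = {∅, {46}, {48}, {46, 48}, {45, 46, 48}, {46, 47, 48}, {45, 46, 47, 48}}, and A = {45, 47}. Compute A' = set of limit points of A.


A' = ∅

For each x ∈ X, list the open sets U ∈ τ with x ∈ U, then check whether U ∩ (A ∖ {x}) ≠ ∅ for every such U.
  x = 45: open {45, 46, 48} ∋ x has {45, 46, 48} ∩ (A ∖ {45}) = ∅, so x is NOT a limit point.
  x = 46: open {46} ∋ x has {46} ∩ (A ∖ {46}) = ∅, so x is NOT a limit point.
  x = 47: open {46, 47, 48} ∋ x has {46, 47, 48} ∩ (A ∖ {47}) = ∅, so x is NOT a limit point.
  x = 48: open {48} ∋ x has {48} ∩ (A ∖ {48}) = ∅, so x is NOT a limit point.
Collecting: A' = ∅.


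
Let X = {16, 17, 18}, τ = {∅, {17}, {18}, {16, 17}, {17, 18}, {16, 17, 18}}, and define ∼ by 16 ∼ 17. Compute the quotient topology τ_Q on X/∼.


X/∼ = {[16=17], [18]}; |τ_Q| = 4.

Equivalence classes: [16=17], [18].
Quotient map π: X → X/∼ sends 16 ↦ [16=17], 17 ↦ [16=17], 18 ↦ [18].
For each subset V ⊆ X/∼, compute π^{-1}(V) ⊆ X and check whether π^{-1}(V) ∈ τ. V is open in τ_Q iff π^{-1}(V) ∈ τ.
  V = {}: π^{-1}(V) = ∅ ∈ τ ✓.
  V = {[16=17]}: π^{-1}(V) = {16, 17} ∈ τ ✓.
  V = {[18]}: π^{-1}(V) = {18} ∈ τ ✓.
  V = {[16=17], [18]}: π^{-1}(V) = {16, 17, 18} ∈ τ ✓.
Open sets in the quotient: τ_Q = {{}, {[16=17]}, {[18]}, {[16=17], [18]}} (4 elements).


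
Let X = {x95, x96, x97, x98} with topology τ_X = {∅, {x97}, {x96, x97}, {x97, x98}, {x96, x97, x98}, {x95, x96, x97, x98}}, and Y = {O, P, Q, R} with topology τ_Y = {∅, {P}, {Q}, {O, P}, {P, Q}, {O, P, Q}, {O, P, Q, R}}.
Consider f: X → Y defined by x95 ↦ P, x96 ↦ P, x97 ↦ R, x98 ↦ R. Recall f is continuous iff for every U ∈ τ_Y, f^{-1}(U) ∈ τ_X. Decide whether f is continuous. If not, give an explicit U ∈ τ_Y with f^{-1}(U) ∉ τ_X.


f is NOT continuous.

Compute f^{-1}(U) for each U ∈ τ_Y:
  U = ∅: f^{-1}(U) = ∅ ∈ τ_X ✓.
  U = {P}: f^{-1}(U) = {x95, x96} ∉ τ_X ✗.
  U = {Q}: f^{-1}(U) = ∅ ∈ τ_X ✓.
  U = {O, P}: f^{-1}(U) = {x95, x96} ∉ τ_X ✗.
  U = {P, Q}: f^{-1}(U) = {x95, x96} ∉ τ_X ✗.
  U = {O, P, Q}: f^{-1}(U) = {x95, x96} ∉ τ_X ✗.
  U = {O, P, Q, R}: f^{-1}(U) = {x95, x96, x97, x98} ∈ τ_X ✓.
Found U = {P} with f^{-1}(U) = {x95, x96} not in τ_X. Therefore f is NOT continuous.


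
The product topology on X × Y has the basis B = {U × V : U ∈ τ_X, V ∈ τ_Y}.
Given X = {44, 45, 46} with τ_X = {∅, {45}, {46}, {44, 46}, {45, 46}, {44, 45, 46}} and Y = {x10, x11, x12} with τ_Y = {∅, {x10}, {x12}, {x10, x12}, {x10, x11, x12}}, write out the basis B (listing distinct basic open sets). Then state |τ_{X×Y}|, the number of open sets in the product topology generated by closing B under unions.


Basis B = {∅ × ∅, {45} × {x10}, {45} × {x12}, {46} × {x10}, {46} × {x12}, {44, 46} × {x10}, {44, 46} × {x12}, {45} × {x10, x12}, {45, 46} × {x10}, {45, 46} × {x12}, {46} × {x10, x12}, {44, 45, 46} × {x10}, {44, 45, 46} × {x12}, {45} × {x10, x11, x12}, {46} × {x10, x11, x12}, {44, 46} × {x10, x12}, {45, 46} × {x10, x12}, {44, 46} × {x10, x11, x12}, {44, 45, 46} × {x10, x12}, {45, 46} × {x10, x11, x12}, {44, 45, 46} × {x10, x11, x12}}; |τ_{X×Y}| = 70.

Enumerate products U × V with U ∈ τ_X, V ∈ τ_Y (deduplicated):
  ∅ × ∅ = {} (∅)
  {45} × {x10} = {(45,x10)}
  {45} × {x12} = {(45,x12)}
  {46} × {x10} = {(46,x10)}
  {46} × {x12} = {(46,x12)}
  {44, 46} × {x10} = {(44,x10), (46,x10)}
  {44, 46} × {x12} = {(44,x12), (46,x12)}
  {45} × {x10, x12} = {(45,x10), (45,x12)}
  {45, 46} × {x10} = {(45,x10), (46,x10)}
  {45, 46} × {x12} = {(45,x12), (46,x12)}
  {46} × {x10, x12} = {(46,x10), (46,x12)}
  {44, 45, 46} × {x10} = {(44,x10), (45,x10), (46,x10)}
  {44, 45, 46} × {x12} = {(44,x12), (45,x12), (46,x12)}
  {45} × {x10, x11, x12} = {(45,x10), (45,x11), (45,x12)}
  {46} × {x10, x11, x12} = {(46,x10), (46,x11), (46,x12)}
  {44, 46} × {x10, x12} = {(44,x10), (44,x12), (46,x10), (46,x12)}
  {45, 46} × {x10, x12} = {(45,x10), (45,x12), (46,x10), (46,x12)}
  {44, 46} × {x10, x11, x12} = {(44,x10), (44,x11), (44,x12), (46,x10), (46,x11), (46,x12)}
  {44, 45, 46} × {x10, x12} = {(44,x10), (44,x12), (45,x10), (45,x12), (46,x10), (46,x12)}
  {45, 46} × {x10, x11, x12} = {(45,x10), (45,x11), (45,x12), (46,x10), (46,x11), (46,x12)}
  {44, 45, 46} × {x10, x11, x12} = {(44,x10), (44,x11), (44,x12), (45,x10), (45,x11), (45,x12), (46,x10), (46,x11), (46,x12)}
These 21 distinct sets form the basis B.
Close under arbitrary unions to get τ_{X×Y}; counting gives |τ_{X×Y}| = 70.


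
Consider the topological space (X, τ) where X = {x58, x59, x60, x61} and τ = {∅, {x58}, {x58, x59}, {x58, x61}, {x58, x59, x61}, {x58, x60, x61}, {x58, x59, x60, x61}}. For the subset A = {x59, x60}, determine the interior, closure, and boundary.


int(A) = ∅, cl(A) = {x59, x60}, ∂A = {x59, x60}.

Closed sets in (X, τ) are complements of opens:
  closed(X, τ) = {∅, {x59}, {x60}, {x59, x60}, {x60, x61}, {x59, x60, x61}, {x58, x59, x60, x61}}.
int(A) = ⋃ {U ∈ τ : U ⊆ A}. Opens contained in A: ∅.
Taking the union of these: int(A) = ∅.
cl(A) = ⋂ {C closed : A ⊆ C}. Closed sets containing A: {x59, x60}, {x59, x60, x61}, {x58, x59, x60, x61}.
Intersecting these: cl(A) = {x59, x60}.
∂A = cl(A) ∖ int(A) = {x59, x60} ∖ ∅ = {x59, x60}.


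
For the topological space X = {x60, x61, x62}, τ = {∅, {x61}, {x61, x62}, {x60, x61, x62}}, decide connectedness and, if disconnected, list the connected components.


(X, τ) is connected.

Find clopen sets (U ∈ τ with X ∖ U ∈ τ):
  U = ∅, X ∖ U = {x60, x61, x62} — both open, so U is clopen.
  U = {x60, x61, x62}, X ∖ U = ∅ — both open, so U is clopen.
Only trivial clopens (∅ and X) exist, so (X, τ) is connected.
Compute connected components by grouping points that agree on all clopens:
  component: {x60, x61, x62}


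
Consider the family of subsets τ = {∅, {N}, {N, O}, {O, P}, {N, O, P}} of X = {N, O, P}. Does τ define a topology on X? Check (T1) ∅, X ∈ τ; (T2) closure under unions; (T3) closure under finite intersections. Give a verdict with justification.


τ is NOT a topology on X.

Axiom (T1): ∅ ∈ τ? Yes; X ∈ τ? Yes.
Axiom (T2/T3): check pairwise unions and intersections of members of τ.
Counterexample for (T3): {N, O} ∩ {O, P} = {O} ∉ τ. Therefore τ is NOT a topology.


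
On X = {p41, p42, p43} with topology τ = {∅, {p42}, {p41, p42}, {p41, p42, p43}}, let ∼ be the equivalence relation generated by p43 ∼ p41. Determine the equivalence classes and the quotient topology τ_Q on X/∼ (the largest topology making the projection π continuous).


X/∼ = {[p41=p43], [p42]}; |τ_Q| = 3.

Equivalence classes: [p41=p43], [p42].
Quotient map π: X → X/∼ sends p41 ↦ [p41=p43], p42 ↦ [p42], p43 ↦ [p41=p43].
For each subset V ⊆ X/∼, compute π^{-1}(V) ⊆ X and check whether π^{-1}(V) ∈ τ. V is open in τ_Q iff π^{-1}(V) ∈ τ.
  V = {}: π^{-1}(V) = ∅ ∈ τ ✓.
  V = {[p41=p43]}: π^{-1}(V) = {p41, p43} ∉ τ ✗.
  V = {[p42]}: π^{-1}(V) = {p42} ∈ τ ✓.
  V = {[p41=p43], [p42]}: π^{-1}(V) = {p41, p42, p43} ∈ τ ✓.
Open sets in the quotient: τ_Q = {{}, {[p42]}, {[p41=p43], [p42]}} (3 elements).


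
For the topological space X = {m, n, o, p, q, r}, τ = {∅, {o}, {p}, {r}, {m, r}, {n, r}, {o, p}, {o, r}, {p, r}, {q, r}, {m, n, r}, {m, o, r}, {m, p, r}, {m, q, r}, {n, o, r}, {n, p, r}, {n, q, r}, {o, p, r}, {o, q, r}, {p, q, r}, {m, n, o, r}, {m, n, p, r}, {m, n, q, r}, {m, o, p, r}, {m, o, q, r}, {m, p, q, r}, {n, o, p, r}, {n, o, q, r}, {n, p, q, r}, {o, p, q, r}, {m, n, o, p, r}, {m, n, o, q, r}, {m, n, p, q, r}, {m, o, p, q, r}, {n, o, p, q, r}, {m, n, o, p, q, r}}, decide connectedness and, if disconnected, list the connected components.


(X, τ) is disconnected; components = [{o}, {p}, {m, n, q, r}].

Find clopen sets (U ∈ τ with X ∖ U ∈ τ):
  U = ∅, X ∖ U = {m, n, o, p, q, r} — both open, so U is clopen.
  U = {o}, X ∖ U = {m, n, p, q, r} — both open, so U is clopen.
  U = {p}, X ∖ U = {m, n, o, q, r} — both open, so U is clopen.
  U = {o, p}, X ∖ U = {m, n, q, r} — both open, so U is clopen.
  U = {m, n, q, r}, X ∖ U = {o, p} — both open, so U is clopen.
  U = {m, n, o, q, r}, X ∖ U = {p} — both open, so U is clopen.
  U = {m, n, p, q, r}, X ∖ U = {o} — both open, so U is clopen.
  U = {m, n, o, p, q, r}, X ∖ U = ∅ — both open, so U is clopen.
Nontrivial clopen(s) exist: e.g. {m, n, p, q, r}. So (X, τ) is disconnected.
Compute connected components by grouping points that agree on all clopens:
  component: {o}
  component: {p}
  component: {m, n, q, r}


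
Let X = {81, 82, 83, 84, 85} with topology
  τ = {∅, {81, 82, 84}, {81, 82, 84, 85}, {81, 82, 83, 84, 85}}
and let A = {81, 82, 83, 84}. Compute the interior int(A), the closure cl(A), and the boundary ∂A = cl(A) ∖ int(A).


int(A) = {81, 82, 84}, cl(A) = {81, 82, 83, 84, 85}, ∂A = {83, 85}.

Closed sets in (X, τ) are complements of opens:
  closed(X, τ) = {∅, {83}, {83, 85}, {81, 82, 83, 84, 85}}.
int(A) = ⋃ {U ∈ τ : U ⊆ A}. Opens contained in A: ∅, {81, 82, 84}.
Taking the union of these: int(A) = {81, 82, 84}.
cl(A) = ⋂ {C closed : A ⊆ C}. Closed sets containing A: {81, 82, 83, 84, 85}.
Intersecting these: cl(A) = {81, 82, 83, 84, 85}.
∂A = cl(A) ∖ int(A) = {81, 82, 83, 84, 85} ∖ {81, 82, 84} = {83, 85}.


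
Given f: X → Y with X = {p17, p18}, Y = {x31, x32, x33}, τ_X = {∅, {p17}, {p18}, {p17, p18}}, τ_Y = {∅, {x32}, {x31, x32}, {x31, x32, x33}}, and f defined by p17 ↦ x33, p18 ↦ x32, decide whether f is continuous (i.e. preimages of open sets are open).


f IS continuous.

Compute f^{-1}(U) for each U ∈ τ_Y:
  U = ∅: f^{-1}(U) = ∅ ∈ τ_X ✓.
  U = {x32}: f^{-1}(U) = {p18} ∈ τ_X ✓.
  U = {x31, x32}: f^{-1}(U) = {p18} ∈ τ_X ✓.
  U = {x31, x32, x33}: f^{-1}(U) = {p17, p18} ∈ τ_X ✓.
Every preimage lies in τ_X, so f IS continuous.


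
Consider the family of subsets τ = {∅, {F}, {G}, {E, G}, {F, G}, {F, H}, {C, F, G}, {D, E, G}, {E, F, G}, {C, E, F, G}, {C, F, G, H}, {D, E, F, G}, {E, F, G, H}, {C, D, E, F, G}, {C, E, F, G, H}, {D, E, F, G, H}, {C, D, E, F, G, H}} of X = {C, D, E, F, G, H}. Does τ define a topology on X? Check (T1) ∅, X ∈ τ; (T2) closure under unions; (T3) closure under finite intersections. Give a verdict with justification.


τ is NOT a topology on X.

Axiom (T1): ∅ ∈ τ? Yes; X ∈ τ? Yes.
Axiom (T2/T3): check pairwise unions and intersections of members of τ.
Counterexample for (T2): {G} ∪ {F, H} = {F, G, H} ∉ τ. Therefore τ is NOT a topology.


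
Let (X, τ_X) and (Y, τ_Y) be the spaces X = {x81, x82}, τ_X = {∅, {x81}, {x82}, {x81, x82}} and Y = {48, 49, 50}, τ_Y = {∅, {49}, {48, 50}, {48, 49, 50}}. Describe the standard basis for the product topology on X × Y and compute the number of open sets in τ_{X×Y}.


Basis B = {∅ × ∅, {x81} × {49}, {x82} × {49}, {x81} × {48, 50}, {x81, x82} × {49}, {x82} × {48, 50}, {x81} × {48, 49, 50}, {x82} × {48, 49, 50}, {x81, x82} × {48, 50}, {x81, x82} × {48, 49, 50}}; |τ_{X×Y}| = 16.

Enumerate products U × V with U ∈ τ_X, V ∈ τ_Y (deduplicated):
  ∅ × ∅ = {} (∅)
  {x81} × {49} = {(x81,49)}
  {x82} × {49} = {(x82,49)}
  {x81} × {48, 50} = {(x81,48), (x81,50)}
  {x81, x82} × {49} = {(x81,49), (x82,49)}
  {x82} × {48, 50} = {(x82,48), (x82,50)}
  {x81} × {48, 49, 50} = {(x81,48), (x81,49), (x81,50)}
  {x82} × {48, 49, 50} = {(x82,48), (x82,49), (x82,50)}
  {x81, x82} × {48, 50} = {(x81,48), (x81,50), (x82,48), (x82,50)}
  {x81, x82} × {48, 49, 50} = {(x81,48), (x81,49), (x81,50), (x82,48), (x82,49), (x82,50)}
These 10 distinct sets form the basis B.
Close under arbitrary unions to get τ_{X×Y}; counting gives |τ_{X×Y}| = 16.


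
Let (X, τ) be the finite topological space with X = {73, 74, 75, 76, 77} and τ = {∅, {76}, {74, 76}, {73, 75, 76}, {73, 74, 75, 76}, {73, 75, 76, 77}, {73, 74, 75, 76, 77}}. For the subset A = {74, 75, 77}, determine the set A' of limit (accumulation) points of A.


A' = {73, 77}

For each x ∈ X, list the open sets U ∈ τ with x ∈ U, then check whether U ∩ (A ∖ {x}) ≠ ∅ for every such U.
  x = 73: opens ∋ x are {73, 75, 76}, {73, 74, 75, 76}, {73, 75, 76, 77}, {73, 74, 75, 76, 77}; each meets A ∖ {73}, so x IS a limit point.
  x = 74: open {74, 76} ∋ x has {74, 76} ∩ (A ∖ {74}) = ∅, so x is NOT a limit point.
  x = 75: open {73, 75, 76} ∋ x has {73, 75, 76} ∩ (A ∖ {75}) = ∅, so x is NOT a limit point.
  x = 76: open {76} ∋ x has {76} ∩ (A ∖ {76}) = ∅, so x is NOT a limit point.
  x = 77: opens ∋ x are {73, 75, 76, 77}, {73, 74, 75, 76, 77}; each meets A ∖ {77}, so x IS a limit point.
Collecting: A' = {73, 77}.


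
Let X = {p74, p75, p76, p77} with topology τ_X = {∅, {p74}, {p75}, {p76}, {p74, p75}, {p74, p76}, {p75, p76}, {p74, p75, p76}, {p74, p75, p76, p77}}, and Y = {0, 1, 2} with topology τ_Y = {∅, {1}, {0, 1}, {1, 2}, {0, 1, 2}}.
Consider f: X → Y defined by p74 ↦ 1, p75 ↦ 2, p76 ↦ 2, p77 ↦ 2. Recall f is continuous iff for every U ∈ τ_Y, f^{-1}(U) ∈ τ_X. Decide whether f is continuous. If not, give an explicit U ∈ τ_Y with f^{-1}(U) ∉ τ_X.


f IS continuous.

Compute f^{-1}(U) for each U ∈ τ_Y:
  U = ∅: f^{-1}(U) = ∅ ∈ τ_X ✓.
  U = {1}: f^{-1}(U) = {p74} ∈ τ_X ✓.
  U = {0, 1}: f^{-1}(U) = {p74} ∈ τ_X ✓.
  U = {1, 2}: f^{-1}(U) = {p74, p75, p76, p77} ∈ τ_X ✓.
  U = {0, 1, 2}: f^{-1}(U) = {p74, p75, p76, p77} ∈ τ_X ✓.
Every preimage lies in τ_X, so f IS continuous.


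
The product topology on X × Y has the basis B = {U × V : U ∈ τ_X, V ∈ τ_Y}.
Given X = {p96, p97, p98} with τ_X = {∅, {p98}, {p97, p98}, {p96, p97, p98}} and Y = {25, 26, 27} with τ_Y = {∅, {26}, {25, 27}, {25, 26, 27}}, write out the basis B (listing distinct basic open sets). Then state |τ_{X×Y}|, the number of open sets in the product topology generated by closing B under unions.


Basis B = {∅ × ∅, {p98} × {26}, {p97, p98} × {26}, {p98} × {25, 27}, {p96, p97, p98} × {26}, {p98} × {25, 26, 27}, {p97, p98} × {25, 27}, {p96, p97, p98} × {25, 27}, {p97, p98} × {25, 26, 27}, {p96, p97, p98} × {25, 26, 27}}; |τ_{X×Y}| = 16.

Enumerate products U × V with U ∈ τ_X, V ∈ τ_Y (deduplicated):
  ∅ × ∅ = {} (∅)
  {p98} × {26} = {(p98,26)}
  {p97, p98} × {26} = {(p97,26), (p98,26)}
  {p98} × {25, 27} = {(p98,25), (p98,27)}
  {p96, p97, p98} × {26} = {(p96,26), (p97,26), (p98,26)}
  {p98} × {25, 26, 27} = {(p98,25), (p98,26), (p98,27)}
  {p97, p98} × {25, 27} = {(p97,25), (p97,27), (p98,25), (p98,27)}
  {p96, p97, p98} × {25, 27} = {(p96,25), (p96,27), (p97,25), (p97,27), (p98,25), (p98,27)}
  {p97, p98} × {25, 26, 27} = {(p97,25), (p97,26), (p97,27), (p98,25), (p98,26), (p98,27)}
  {p96, p97, p98} × {25, 26, 27} = {(p96,25), (p96,26), (p96,27), (p97,25), (p97,26), (p97,27), (p98,25), (p98,26), (p98,27)}
These 10 distinct sets form the basis B.
Close under arbitrary unions to get τ_{X×Y}; counting gives |τ_{X×Y}| = 16.


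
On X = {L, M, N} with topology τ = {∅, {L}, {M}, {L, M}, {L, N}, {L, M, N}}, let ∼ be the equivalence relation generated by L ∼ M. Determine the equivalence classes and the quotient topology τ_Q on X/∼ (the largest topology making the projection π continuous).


X/∼ = {[L=M], [N]}; |τ_Q| = 3.

Equivalence classes: [L=M], [N].
Quotient map π: X → X/∼ sends L ↦ [L=M], M ↦ [L=M], N ↦ [N].
For each subset V ⊆ X/∼, compute π^{-1}(V) ⊆ X and check whether π^{-1}(V) ∈ τ. V is open in τ_Q iff π^{-1}(V) ∈ τ.
  V = {}: π^{-1}(V) = ∅ ∈ τ ✓.
  V = {[L=M]}: π^{-1}(V) = {L, M} ∈ τ ✓.
  V = {[N]}: π^{-1}(V) = {N} ∉ τ ✗.
  V = {[L=M], [N]}: π^{-1}(V) = {L, M, N} ∈ τ ✓.
Open sets in the quotient: τ_Q = {{}, {[L=M]}, {[L=M], [N]}} (3 elements).


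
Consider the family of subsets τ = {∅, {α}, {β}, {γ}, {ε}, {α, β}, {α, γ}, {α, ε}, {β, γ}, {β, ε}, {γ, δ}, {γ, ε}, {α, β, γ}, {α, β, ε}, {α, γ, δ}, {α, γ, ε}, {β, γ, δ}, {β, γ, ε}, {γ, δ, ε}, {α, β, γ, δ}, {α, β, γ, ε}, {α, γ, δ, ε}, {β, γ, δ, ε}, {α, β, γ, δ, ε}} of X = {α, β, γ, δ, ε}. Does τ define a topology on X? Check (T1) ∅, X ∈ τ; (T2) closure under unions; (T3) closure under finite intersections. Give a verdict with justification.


τ IS a topology on X.

Axiom (T1): ∅ ∈ τ? Yes; X ∈ τ? Yes.
Axiom (T2/T3): check pairwise unions and intersections of members of τ.
All pairwise intersections and unions checked — each lies in τ. Therefore τ satisfies (T1), (T2), (T3): it IS a topology on X.


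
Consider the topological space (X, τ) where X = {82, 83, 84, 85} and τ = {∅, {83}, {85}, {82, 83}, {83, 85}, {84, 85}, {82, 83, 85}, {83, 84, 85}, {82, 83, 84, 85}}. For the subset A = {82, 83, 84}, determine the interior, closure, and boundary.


int(A) = {82, 83}, cl(A) = {82, 83, 84}, ∂A = {84}.

Closed sets in (X, τ) are complements of opens:
  closed(X, τ) = {∅, {82}, {84}, {82, 83}, {82, 84}, {84, 85}, {82, 83, 84}, {82, 84, 85}, {82, 83, 84, 85}}.
int(A) = ⋃ {U ∈ τ : U ⊆ A}. Opens contained in A: ∅, {83}, {82, 83}.
Taking the union of these: int(A) = {82, 83}.
cl(A) = ⋂ {C closed : A ⊆ C}. Closed sets containing A: {82, 83, 84}, {82, 83, 84, 85}.
Intersecting these: cl(A) = {82, 83, 84}.
∂A = cl(A) ∖ int(A) = {82, 83, 84} ∖ {82, 83} = {84}.


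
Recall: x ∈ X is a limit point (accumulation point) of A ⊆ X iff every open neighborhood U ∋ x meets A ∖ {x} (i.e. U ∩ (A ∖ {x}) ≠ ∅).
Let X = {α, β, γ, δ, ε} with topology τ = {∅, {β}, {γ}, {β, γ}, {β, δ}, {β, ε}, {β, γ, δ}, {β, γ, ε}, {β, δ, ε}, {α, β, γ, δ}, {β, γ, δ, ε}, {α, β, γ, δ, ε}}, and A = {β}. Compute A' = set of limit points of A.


A' = {α, δ, ε}

For each x ∈ X, list the open sets U ∈ τ with x ∈ U, then check whether U ∩ (A ∖ {x}) ≠ ∅ for every such U.
  x = α: opens ∋ x are {α, β, γ, δ}, {α, β, γ, δ, ε}; each meets A ∖ {α}, so x IS a limit point.
  x = β: open {β} ∋ x has {β} ∩ (A ∖ {β}) = ∅, so x is NOT a limit point.
  x = γ: open {γ} ∋ x has {γ} ∩ (A ∖ {γ}) = ∅, so x is NOT a limit point.
  x = δ: opens ∋ x are {β, δ}, {β, γ, δ}, {β, δ, ε}, {α, β, γ, δ}, {β, γ, δ, ε}, {α, β, γ, δ, ε}; each meets A ∖ {δ}, so x IS a limit point.
  x = ε: opens ∋ x are {β, ε}, {β, γ, ε}, {β, δ, ε}, {β, γ, δ, ε}, {α, β, γ, δ, ε}; each meets A ∖ {ε}, so x IS a limit point.
Collecting: A' = {α, δ, ε}.


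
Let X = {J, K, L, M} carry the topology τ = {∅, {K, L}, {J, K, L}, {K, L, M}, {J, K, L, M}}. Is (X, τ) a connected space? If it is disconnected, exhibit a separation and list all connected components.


(X, τ) is connected.

Find clopen sets (U ∈ τ with X ∖ U ∈ τ):
  U = ∅, X ∖ U = {J, K, L, M} — both open, so U is clopen.
  U = {J, K, L, M}, X ∖ U = ∅ — both open, so U is clopen.
Only trivial clopens (∅ and X) exist, so (X, τ) is connected.
Compute connected components by grouping points that agree on all clopens:
  component: {J, K, L, M}


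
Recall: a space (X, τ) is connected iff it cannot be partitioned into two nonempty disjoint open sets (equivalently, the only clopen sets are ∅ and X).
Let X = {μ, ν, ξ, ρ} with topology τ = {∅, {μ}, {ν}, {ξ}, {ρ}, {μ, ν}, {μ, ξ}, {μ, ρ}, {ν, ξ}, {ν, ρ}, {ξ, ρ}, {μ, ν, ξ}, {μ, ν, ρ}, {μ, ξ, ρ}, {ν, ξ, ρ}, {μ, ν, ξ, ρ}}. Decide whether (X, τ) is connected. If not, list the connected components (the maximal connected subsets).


(X, τ) is disconnected; components = [{μ}, {ν}, {ξ}, {ρ}].

Find clopen sets (U ∈ τ with X ∖ U ∈ τ):
  U = ∅, X ∖ U = {μ, ν, ξ, ρ} — both open, so U is clopen.
  U = {μ}, X ∖ U = {ν, ξ, ρ} — both open, so U is clopen.
  U = {ν}, X ∖ U = {μ, ξ, ρ} — both open, so U is clopen.
  U = {ξ}, X ∖ U = {μ, ν, ρ} — both open, so U is clopen.
  U = {ρ}, X ∖ U = {μ, ν, ξ} — both open, so U is clopen.
  U = {μ, ν}, X ∖ U = {ξ, ρ} — both open, so U is clopen.
  U = {μ, ξ}, X ∖ U = {ν, ρ} — both open, so U is clopen.
  U = {μ, ρ}, X ∖ U = {ν, ξ} — both open, so U is clopen.
  U = {ν, ξ}, X ∖ U = {μ, ρ} — both open, so U is clopen.
  U = {ν, ρ}, X ∖ U = {μ, ξ} — both open, so U is clopen.
  U = {ξ, ρ}, X ∖ U = {μ, ν} — both open, so U is clopen.
  U = {μ, ν, ξ}, X ∖ U = {ρ} — both open, so U is clopen.
  U = {μ, ν, ρ}, X ∖ U = {ξ} — both open, so U is clopen.
  U = {μ, ξ, ρ}, X ∖ U = {ν} — both open, so U is clopen.
  U = {ν, ξ, ρ}, X ∖ U = {μ} — both open, so U is clopen.
  U = {μ, ν, ξ, ρ}, X ∖ U = ∅ — both open, so U is clopen.
Nontrivial clopen(s) exist: e.g. {μ, ξ}. So (X, τ) is disconnected.
Compute connected components by grouping points that agree on all clopens:
  component: {μ}
  component: {ν}
  component: {ξ}
  component: {ρ}
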